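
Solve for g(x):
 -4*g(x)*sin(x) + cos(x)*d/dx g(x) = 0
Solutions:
 g(x) = C1/cos(x)^4


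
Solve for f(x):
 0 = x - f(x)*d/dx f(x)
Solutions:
 f(x) = -sqrt(C1 + x^2)
 f(x) = sqrt(C1 + x^2)


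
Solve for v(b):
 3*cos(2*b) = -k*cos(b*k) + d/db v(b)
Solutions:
 v(b) = C1 + 3*sin(2*b)/2 + sin(b*k)


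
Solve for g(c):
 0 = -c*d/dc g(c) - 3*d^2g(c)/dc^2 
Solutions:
 g(c) = C1 + C2*erf(sqrt(6)*c/6)


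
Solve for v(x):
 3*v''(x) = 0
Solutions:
 v(x) = C1 + C2*x


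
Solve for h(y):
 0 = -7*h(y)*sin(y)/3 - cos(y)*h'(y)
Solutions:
 h(y) = C1*cos(y)^(7/3)


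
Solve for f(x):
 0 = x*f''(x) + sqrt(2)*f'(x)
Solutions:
 f(x) = C1 + C2*x^(1 - sqrt(2))


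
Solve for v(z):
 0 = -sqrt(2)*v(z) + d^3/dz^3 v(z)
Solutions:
 v(z) = C3*exp(2^(1/6)*z) + (C1*sin(2^(1/6)*sqrt(3)*z/2) + C2*cos(2^(1/6)*sqrt(3)*z/2))*exp(-2^(1/6)*z/2)


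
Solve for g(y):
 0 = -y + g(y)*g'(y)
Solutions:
 g(y) = -sqrt(C1 + y^2)
 g(y) = sqrt(C1 + y^2)


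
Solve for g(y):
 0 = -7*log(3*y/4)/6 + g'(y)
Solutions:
 g(y) = C1 + 7*y*log(y)/6 - 7*y*log(2)/3 - 7*y/6 + 7*y*log(3)/6


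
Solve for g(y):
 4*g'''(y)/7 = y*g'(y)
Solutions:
 g(y) = C1 + Integral(C2*airyai(14^(1/3)*y/2) + C3*airybi(14^(1/3)*y/2), y)


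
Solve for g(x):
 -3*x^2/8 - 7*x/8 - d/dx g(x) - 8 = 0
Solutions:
 g(x) = C1 - x^3/8 - 7*x^2/16 - 8*x


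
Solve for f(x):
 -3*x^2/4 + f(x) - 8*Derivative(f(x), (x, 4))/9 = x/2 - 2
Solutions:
 f(x) = C1*exp(-2^(1/4)*sqrt(3)*x/2) + C2*exp(2^(1/4)*sqrt(3)*x/2) + C3*sin(2^(1/4)*sqrt(3)*x/2) + C4*cos(2^(1/4)*sqrt(3)*x/2) + 3*x^2/4 + x/2 - 2


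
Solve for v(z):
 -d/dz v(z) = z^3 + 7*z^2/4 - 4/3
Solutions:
 v(z) = C1 - z^4/4 - 7*z^3/12 + 4*z/3


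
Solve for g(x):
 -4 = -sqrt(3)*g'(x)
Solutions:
 g(x) = C1 + 4*sqrt(3)*x/3


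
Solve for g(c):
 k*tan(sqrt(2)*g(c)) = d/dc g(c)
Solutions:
 g(c) = sqrt(2)*(pi - asin(C1*exp(sqrt(2)*c*k)))/2
 g(c) = sqrt(2)*asin(C1*exp(sqrt(2)*c*k))/2


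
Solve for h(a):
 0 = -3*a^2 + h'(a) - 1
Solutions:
 h(a) = C1 + a^3 + a


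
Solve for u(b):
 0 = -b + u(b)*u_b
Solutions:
 u(b) = -sqrt(C1 + b^2)
 u(b) = sqrt(C1 + b^2)


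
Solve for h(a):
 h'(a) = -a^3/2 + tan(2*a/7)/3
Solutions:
 h(a) = C1 - a^4/8 - 7*log(cos(2*a/7))/6


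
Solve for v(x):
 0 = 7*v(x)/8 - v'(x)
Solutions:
 v(x) = C1*exp(7*x/8)


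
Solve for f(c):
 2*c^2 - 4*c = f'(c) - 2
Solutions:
 f(c) = C1 + 2*c^3/3 - 2*c^2 + 2*c


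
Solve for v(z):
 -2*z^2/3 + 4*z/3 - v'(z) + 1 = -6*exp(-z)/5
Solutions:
 v(z) = C1 - 2*z^3/9 + 2*z^2/3 + z - 6*exp(-z)/5


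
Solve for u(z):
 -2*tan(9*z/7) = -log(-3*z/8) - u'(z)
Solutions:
 u(z) = C1 - z*log(-z) - z*log(3) + z + 3*z*log(2) - 14*log(cos(9*z/7))/9


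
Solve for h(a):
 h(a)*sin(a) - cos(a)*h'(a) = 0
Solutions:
 h(a) = C1/cos(a)


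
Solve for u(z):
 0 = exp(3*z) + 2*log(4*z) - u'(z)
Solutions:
 u(z) = C1 + 2*z*log(z) + 2*z*(-1 + 2*log(2)) + exp(3*z)/3


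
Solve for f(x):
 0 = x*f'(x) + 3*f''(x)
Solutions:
 f(x) = C1 + C2*erf(sqrt(6)*x/6)


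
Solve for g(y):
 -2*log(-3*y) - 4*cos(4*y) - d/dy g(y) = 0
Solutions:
 g(y) = C1 - 2*y*log(-y) - 2*y*log(3) + 2*y - sin(4*y)


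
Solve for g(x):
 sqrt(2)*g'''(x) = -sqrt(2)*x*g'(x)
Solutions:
 g(x) = C1 + Integral(C2*airyai(-x) + C3*airybi(-x), x)


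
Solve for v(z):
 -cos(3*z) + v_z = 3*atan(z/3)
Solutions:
 v(z) = C1 + 3*z*atan(z/3) - 9*log(z^2 + 9)/2 + sin(3*z)/3


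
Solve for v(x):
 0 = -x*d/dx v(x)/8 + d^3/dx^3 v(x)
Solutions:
 v(x) = C1 + Integral(C2*airyai(x/2) + C3*airybi(x/2), x)


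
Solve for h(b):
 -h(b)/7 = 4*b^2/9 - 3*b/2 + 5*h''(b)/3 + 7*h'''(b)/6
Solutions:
 h(b) = C1*exp(b*(-20 + 100/(9*sqrt(17969) + 1567)^(1/3) + (9*sqrt(17969) + 1567)^(1/3))/42)*sin(sqrt(3)*b*(-(9*sqrt(17969) + 1567)^(1/3) + 100/(9*sqrt(17969) + 1567)^(1/3))/42) + C2*exp(b*(-20 + 100/(9*sqrt(17969) + 1567)^(1/3) + (9*sqrt(17969) + 1567)^(1/3))/42)*cos(sqrt(3)*b*(-(9*sqrt(17969) + 1567)^(1/3) + 100/(9*sqrt(17969) + 1567)^(1/3))/42) + C3*exp(-b*(100/(9*sqrt(17969) + 1567)^(1/3) + 10 + (9*sqrt(17969) + 1567)^(1/3))/21) - 28*b^2/9 + 21*b/2 + 1960/27


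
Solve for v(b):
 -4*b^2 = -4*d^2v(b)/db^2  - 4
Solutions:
 v(b) = C1 + C2*b + b^4/12 - b^2/2


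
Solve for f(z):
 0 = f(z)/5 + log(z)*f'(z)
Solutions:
 f(z) = C1*exp(-li(z)/5)


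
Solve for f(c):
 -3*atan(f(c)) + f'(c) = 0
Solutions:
 Integral(1/atan(_y), (_y, f(c))) = C1 + 3*c


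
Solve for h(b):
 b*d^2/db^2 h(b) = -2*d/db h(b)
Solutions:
 h(b) = C1 + C2/b


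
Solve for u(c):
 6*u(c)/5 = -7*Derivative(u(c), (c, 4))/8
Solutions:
 u(c) = (C1*sin(sqrt(2)*3^(1/4)*35^(3/4)*c/35) + C2*cos(sqrt(2)*3^(1/4)*35^(3/4)*c/35))*exp(-sqrt(2)*3^(1/4)*35^(3/4)*c/35) + (C3*sin(sqrt(2)*3^(1/4)*35^(3/4)*c/35) + C4*cos(sqrt(2)*3^(1/4)*35^(3/4)*c/35))*exp(sqrt(2)*3^(1/4)*35^(3/4)*c/35)


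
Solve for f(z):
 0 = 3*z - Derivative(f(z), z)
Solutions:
 f(z) = C1 + 3*z^2/2


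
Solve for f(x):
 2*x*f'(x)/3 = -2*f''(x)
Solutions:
 f(x) = C1 + C2*erf(sqrt(6)*x/6)


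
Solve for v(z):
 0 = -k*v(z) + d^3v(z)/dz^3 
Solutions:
 v(z) = C1*exp(k^(1/3)*z) + C2*exp(k^(1/3)*z*(-1 + sqrt(3)*I)/2) + C3*exp(-k^(1/3)*z*(1 + sqrt(3)*I)/2)


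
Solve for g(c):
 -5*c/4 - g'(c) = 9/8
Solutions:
 g(c) = C1 - 5*c^2/8 - 9*c/8


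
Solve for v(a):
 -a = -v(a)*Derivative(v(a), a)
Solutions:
 v(a) = -sqrt(C1 + a^2)
 v(a) = sqrt(C1 + a^2)


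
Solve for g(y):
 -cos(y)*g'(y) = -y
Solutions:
 g(y) = C1 + Integral(y/cos(y), y)


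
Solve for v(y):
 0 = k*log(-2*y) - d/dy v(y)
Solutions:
 v(y) = C1 + k*y*log(-y) + k*y*(-1 + log(2))


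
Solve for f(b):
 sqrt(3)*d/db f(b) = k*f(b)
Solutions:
 f(b) = C1*exp(sqrt(3)*b*k/3)


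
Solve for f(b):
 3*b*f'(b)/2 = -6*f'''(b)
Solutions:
 f(b) = C1 + Integral(C2*airyai(-2^(1/3)*b/2) + C3*airybi(-2^(1/3)*b/2), b)


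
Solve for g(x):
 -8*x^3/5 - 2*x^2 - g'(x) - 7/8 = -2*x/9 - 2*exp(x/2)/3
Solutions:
 g(x) = C1 - 2*x^4/5 - 2*x^3/3 + x^2/9 - 7*x/8 + 4*exp(x/2)/3


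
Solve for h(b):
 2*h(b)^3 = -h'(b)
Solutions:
 h(b) = -sqrt(2)*sqrt(-1/(C1 - 2*b))/2
 h(b) = sqrt(2)*sqrt(-1/(C1 - 2*b))/2


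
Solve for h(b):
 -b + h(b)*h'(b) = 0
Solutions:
 h(b) = -sqrt(C1 + b^2)
 h(b) = sqrt(C1 + b^2)


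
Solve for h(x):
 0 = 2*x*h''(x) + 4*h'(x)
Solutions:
 h(x) = C1 + C2/x


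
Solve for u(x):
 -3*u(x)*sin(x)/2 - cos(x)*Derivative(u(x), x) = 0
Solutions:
 u(x) = C1*cos(x)^(3/2)


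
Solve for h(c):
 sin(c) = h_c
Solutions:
 h(c) = C1 - cos(c)


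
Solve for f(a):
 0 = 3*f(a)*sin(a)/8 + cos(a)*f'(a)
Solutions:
 f(a) = C1*cos(a)^(3/8)


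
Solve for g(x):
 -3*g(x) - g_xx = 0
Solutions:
 g(x) = C1*sin(sqrt(3)*x) + C2*cos(sqrt(3)*x)


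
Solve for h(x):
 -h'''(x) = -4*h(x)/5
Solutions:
 h(x) = C3*exp(10^(2/3)*x/5) + (C1*sin(10^(2/3)*sqrt(3)*x/10) + C2*cos(10^(2/3)*sqrt(3)*x/10))*exp(-10^(2/3)*x/10)


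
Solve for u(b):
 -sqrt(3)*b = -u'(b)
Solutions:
 u(b) = C1 + sqrt(3)*b^2/2


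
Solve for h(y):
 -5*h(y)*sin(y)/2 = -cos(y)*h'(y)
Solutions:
 h(y) = C1/cos(y)^(5/2)


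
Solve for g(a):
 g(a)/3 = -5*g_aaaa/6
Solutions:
 g(a) = (C1*sin(10^(3/4)*a/10) + C2*cos(10^(3/4)*a/10))*exp(-10^(3/4)*a/10) + (C3*sin(10^(3/4)*a/10) + C4*cos(10^(3/4)*a/10))*exp(10^(3/4)*a/10)


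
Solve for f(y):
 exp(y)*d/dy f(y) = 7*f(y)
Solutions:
 f(y) = C1*exp(-7*exp(-y))


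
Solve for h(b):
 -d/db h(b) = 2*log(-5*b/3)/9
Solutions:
 h(b) = C1 - 2*b*log(-b)/9 + 2*b*(-log(5) + 1 + log(3))/9


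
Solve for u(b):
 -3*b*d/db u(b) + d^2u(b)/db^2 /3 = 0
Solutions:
 u(b) = C1 + C2*erfi(3*sqrt(2)*b/2)


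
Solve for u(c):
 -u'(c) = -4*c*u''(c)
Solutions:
 u(c) = C1 + C2*c^(5/4)


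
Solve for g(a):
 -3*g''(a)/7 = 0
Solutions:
 g(a) = C1 + C2*a


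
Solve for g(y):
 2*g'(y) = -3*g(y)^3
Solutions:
 g(y) = -sqrt(-1/(C1 - 3*y))
 g(y) = sqrt(-1/(C1 - 3*y))


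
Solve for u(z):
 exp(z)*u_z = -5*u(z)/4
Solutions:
 u(z) = C1*exp(5*exp(-z)/4)


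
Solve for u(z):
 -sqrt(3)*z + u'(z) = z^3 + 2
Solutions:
 u(z) = C1 + z^4/4 + sqrt(3)*z^2/2 + 2*z


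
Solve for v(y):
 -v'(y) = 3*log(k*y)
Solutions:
 v(y) = C1 - 3*y*log(k*y) + 3*y


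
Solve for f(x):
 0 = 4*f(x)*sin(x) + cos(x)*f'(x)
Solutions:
 f(x) = C1*cos(x)^4


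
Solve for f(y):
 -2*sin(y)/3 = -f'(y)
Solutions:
 f(y) = C1 - 2*cos(y)/3


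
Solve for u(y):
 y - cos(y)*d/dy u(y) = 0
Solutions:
 u(y) = C1 + Integral(y/cos(y), y)


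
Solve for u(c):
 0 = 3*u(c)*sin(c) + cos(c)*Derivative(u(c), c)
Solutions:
 u(c) = C1*cos(c)^3


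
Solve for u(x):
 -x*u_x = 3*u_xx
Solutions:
 u(x) = C1 + C2*erf(sqrt(6)*x/6)


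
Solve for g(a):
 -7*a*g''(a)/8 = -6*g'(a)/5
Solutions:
 g(a) = C1 + C2*a^(83/35)


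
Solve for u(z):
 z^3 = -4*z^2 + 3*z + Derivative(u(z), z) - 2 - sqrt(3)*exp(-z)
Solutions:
 u(z) = C1 + z^4/4 + 4*z^3/3 - 3*z^2/2 + 2*z - sqrt(3)*exp(-z)


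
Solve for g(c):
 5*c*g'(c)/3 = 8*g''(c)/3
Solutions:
 g(c) = C1 + C2*erfi(sqrt(5)*c/4)


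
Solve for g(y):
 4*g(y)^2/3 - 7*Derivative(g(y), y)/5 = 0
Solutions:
 g(y) = -21/(C1 + 20*y)


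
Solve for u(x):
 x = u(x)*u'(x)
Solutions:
 u(x) = -sqrt(C1 + x^2)
 u(x) = sqrt(C1 + x^2)


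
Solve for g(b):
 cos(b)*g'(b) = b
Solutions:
 g(b) = C1 + Integral(b/cos(b), b)


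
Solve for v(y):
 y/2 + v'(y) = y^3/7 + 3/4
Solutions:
 v(y) = C1 + y^4/28 - y^2/4 + 3*y/4


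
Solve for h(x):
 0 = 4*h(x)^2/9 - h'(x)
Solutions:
 h(x) = -9/(C1 + 4*x)


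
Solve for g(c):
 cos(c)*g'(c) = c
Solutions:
 g(c) = C1 + Integral(c/cos(c), c)


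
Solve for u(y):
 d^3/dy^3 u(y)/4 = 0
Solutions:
 u(y) = C1 + C2*y + C3*y^2


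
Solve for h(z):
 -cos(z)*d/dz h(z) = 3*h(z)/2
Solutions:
 h(z) = C1*(sin(z) - 1)^(3/4)/(sin(z) + 1)^(3/4)


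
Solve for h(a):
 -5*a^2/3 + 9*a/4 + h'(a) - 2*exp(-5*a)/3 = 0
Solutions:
 h(a) = C1 + 5*a^3/9 - 9*a^2/8 - 2*exp(-5*a)/15


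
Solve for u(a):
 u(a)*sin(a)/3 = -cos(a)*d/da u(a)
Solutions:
 u(a) = C1*cos(a)^(1/3)


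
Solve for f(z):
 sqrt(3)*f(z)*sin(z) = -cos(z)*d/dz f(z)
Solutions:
 f(z) = C1*cos(z)^(sqrt(3))


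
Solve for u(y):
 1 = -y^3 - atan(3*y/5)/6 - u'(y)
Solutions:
 u(y) = C1 - y^4/4 - y*atan(3*y/5)/6 - y + 5*log(9*y^2 + 25)/36


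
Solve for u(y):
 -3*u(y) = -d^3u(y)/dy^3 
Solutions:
 u(y) = C3*exp(3^(1/3)*y) + (C1*sin(3^(5/6)*y/2) + C2*cos(3^(5/6)*y/2))*exp(-3^(1/3)*y/2)


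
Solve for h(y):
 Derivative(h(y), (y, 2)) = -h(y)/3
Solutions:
 h(y) = C1*sin(sqrt(3)*y/3) + C2*cos(sqrt(3)*y/3)


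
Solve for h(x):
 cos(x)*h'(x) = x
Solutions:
 h(x) = C1 + Integral(x/cos(x), x)


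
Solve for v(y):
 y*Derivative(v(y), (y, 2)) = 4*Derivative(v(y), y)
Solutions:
 v(y) = C1 + C2*y^5


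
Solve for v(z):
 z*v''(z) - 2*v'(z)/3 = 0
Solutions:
 v(z) = C1 + C2*z^(5/3)


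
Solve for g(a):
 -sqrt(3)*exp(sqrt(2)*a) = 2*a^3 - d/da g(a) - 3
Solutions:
 g(a) = C1 + a^4/2 - 3*a + sqrt(6)*exp(sqrt(2)*a)/2


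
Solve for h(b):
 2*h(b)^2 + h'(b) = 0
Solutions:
 h(b) = 1/(C1 + 2*b)


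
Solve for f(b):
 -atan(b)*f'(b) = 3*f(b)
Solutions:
 f(b) = C1*exp(-3*Integral(1/atan(b), b))


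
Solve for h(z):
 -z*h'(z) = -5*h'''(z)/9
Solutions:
 h(z) = C1 + Integral(C2*airyai(15^(2/3)*z/5) + C3*airybi(15^(2/3)*z/5), z)


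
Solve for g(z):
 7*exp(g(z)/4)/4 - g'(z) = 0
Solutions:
 g(z) = 4*log(-1/(C1 + 7*z)) + 16*log(2)


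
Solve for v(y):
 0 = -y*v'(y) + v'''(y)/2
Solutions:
 v(y) = C1 + Integral(C2*airyai(2^(1/3)*y) + C3*airybi(2^(1/3)*y), y)


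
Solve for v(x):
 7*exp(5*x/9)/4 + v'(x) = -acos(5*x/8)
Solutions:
 v(x) = C1 - x*acos(5*x/8) + sqrt(64 - 25*x^2)/5 - 63*exp(5*x/9)/20


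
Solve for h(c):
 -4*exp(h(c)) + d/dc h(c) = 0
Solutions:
 h(c) = log(-1/(C1 + 4*c))


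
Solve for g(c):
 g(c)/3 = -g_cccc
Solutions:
 g(c) = (C1*sin(sqrt(2)*3^(3/4)*c/6) + C2*cos(sqrt(2)*3^(3/4)*c/6))*exp(-sqrt(2)*3^(3/4)*c/6) + (C3*sin(sqrt(2)*3^(3/4)*c/6) + C4*cos(sqrt(2)*3^(3/4)*c/6))*exp(sqrt(2)*3^(3/4)*c/6)


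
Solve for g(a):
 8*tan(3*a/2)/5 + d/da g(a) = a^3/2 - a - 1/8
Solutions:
 g(a) = C1 + a^4/8 - a^2/2 - a/8 + 16*log(cos(3*a/2))/15


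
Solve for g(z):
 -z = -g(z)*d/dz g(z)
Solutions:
 g(z) = -sqrt(C1 + z^2)
 g(z) = sqrt(C1 + z^2)


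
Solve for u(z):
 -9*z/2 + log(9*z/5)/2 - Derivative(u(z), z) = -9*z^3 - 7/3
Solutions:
 u(z) = C1 + 9*z^4/4 - 9*z^2/4 + z*log(z)/2 - z*log(5)/2 + z*log(3) + 11*z/6


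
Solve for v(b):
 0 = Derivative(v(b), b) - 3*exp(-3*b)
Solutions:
 v(b) = C1 - exp(-3*b)


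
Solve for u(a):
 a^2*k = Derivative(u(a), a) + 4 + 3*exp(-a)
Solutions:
 u(a) = C1 + a^3*k/3 - 4*a + 3*exp(-a)


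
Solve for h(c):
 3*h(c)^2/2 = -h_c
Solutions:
 h(c) = 2/(C1 + 3*c)


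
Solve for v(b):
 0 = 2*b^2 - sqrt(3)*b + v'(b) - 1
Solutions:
 v(b) = C1 - 2*b^3/3 + sqrt(3)*b^2/2 + b


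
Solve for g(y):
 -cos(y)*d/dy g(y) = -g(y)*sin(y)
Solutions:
 g(y) = C1/cos(y)


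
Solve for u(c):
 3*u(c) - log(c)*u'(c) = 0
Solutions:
 u(c) = C1*exp(3*li(c))


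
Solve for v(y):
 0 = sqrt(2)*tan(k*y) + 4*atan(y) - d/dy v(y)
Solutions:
 v(y) = C1 + 4*y*atan(y) + sqrt(2)*Piecewise((-log(cos(k*y))/k, Ne(k, 0)), (0, True)) - 2*log(y^2 + 1)


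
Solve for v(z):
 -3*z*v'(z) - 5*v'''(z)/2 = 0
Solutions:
 v(z) = C1 + Integral(C2*airyai(-5^(2/3)*6^(1/3)*z/5) + C3*airybi(-5^(2/3)*6^(1/3)*z/5), z)


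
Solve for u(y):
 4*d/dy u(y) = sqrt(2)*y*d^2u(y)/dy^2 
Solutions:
 u(y) = C1 + C2*y^(1 + 2*sqrt(2))


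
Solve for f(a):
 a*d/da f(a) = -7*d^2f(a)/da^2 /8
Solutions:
 f(a) = C1 + C2*erf(2*sqrt(7)*a/7)


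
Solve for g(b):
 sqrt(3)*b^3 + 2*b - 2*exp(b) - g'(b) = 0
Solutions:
 g(b) = C1 + sqrt(3)*b^4/4 + b^2 - 2*exp(b)


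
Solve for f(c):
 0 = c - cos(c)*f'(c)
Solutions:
 f(c) = C1 + Integral(c/cos(c), c)


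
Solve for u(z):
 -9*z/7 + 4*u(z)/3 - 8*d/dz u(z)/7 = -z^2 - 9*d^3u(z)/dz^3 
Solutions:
 u(z) = C1*exp(2^(1/3)*z*(4*2^(1/3)/(sqrt(191793)/441 + 1)^(1/3) + 21*(sqrt(191793)/441 + 1)^(1/3))/126)*sin(sqrt(3)*z*(-21*(2*sqrt(191793)/441 + 2)^(1/3) + 8/(2*sqrt(191793)/441 + 2)^(1/3))/126) + C2*exp(2^(1/3)*z*(4*2^(1/3)/(sqrt(191793)/441 + 1)^(1/3) + 21*(sqrt(191793)/441 + 1)^(1/3))/126)*cos(sqrt(3)*z*(-21*(2*sqrt(191793)/441 + 2)^(1/3) + 8/(2*sqrt(191793)/441 + 2)^(1/3))/126) + C3*exp(-2^(1/3)*z*(4*2^(1/3)/(sqrt(191793)/441 + 1)^(1/3) + 21*(sqrt(191793)/441 + 1)^(1/3))/63) - 3*z^2/4 - 9*z/28 - 27/98


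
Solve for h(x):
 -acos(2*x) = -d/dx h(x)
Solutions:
 h(x) = C1 + x*acos(2*x) - sqrt(1 - 4*x^2)/2


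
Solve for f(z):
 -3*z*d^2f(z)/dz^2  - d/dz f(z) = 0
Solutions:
 f(z) = C1 + C2*z^(2/3)


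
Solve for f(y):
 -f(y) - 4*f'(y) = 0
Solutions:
 f(y) = C1*exp(-y/4)


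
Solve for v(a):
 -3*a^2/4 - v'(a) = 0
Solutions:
 v(a) = C1 - a^3/4


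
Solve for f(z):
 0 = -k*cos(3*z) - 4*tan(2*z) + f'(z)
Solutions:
 f(z) = C1 + k*sin(3*z)/3 - 2*log(cos(2*z))


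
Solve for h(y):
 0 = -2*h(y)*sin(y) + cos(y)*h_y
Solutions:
 h(y) = C1/cos(y)^2


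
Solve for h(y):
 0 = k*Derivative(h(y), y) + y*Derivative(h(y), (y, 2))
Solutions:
 h(y) = C1 + y^(1 - re(k))*(C2*sin(log(y)*Abs(im(k))) + C3*cos(log(y)*im(k)))


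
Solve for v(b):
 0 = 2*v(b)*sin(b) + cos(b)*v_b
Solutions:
 v(b) = C1*cos(b)^2


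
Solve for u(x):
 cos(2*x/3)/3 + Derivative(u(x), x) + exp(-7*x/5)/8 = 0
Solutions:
 u(x) = C1 - sin(2*x/3)/2 + 5*exp(-7*x/5)/56


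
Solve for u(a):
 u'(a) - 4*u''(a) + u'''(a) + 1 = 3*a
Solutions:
 u(a) = C1 + C2*exp(a*(2 - sqrt(3))) + C3*exp(a*(sqrt(3) + 2)) + 3*a^2/2 + 11*a


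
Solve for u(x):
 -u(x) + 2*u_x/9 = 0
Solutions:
 u(x) = C1*exp(9*x/2)


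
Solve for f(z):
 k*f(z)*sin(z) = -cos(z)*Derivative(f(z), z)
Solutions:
 f(z) = C1*exp(k*log(cos(z)))


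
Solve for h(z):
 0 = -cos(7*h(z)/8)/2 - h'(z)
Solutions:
 z/2 - 4*log(sin(7*h(z)/8) - 1)/7 + 4*log(sin(7*h(z)/8) + 1)/7 = C1


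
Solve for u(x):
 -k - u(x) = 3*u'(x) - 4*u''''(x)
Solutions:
 u(x) = C1*exp(x*(-4 - (1 + 3*sqrt(57))^(1/3) + 8/(1 + 3*sqrt(57))^(1/3))/12)*sin(sqrt(3)*x*(8/(1 + 3*sqrt(57))^(1/3) + (1 + 3*sqrt(57))^(1/3))/12) + C2*exp(x*(-4 - (1 + 3*sqrt(57))^(1/3) + 8/(1 + 3*sqrt(57))^(1/3))/12)*cos(sqrt(3)*x*(8/(1 + 3*sqrt(57))^(1/3) + (1 + 3*sqrt(57))^(1/3))/12) + C3*exp(x) + C4*exp(x*(-8/(1 + 3*sqrt(57))^(1/3) - 2 + (1 + 3*sqrt(57))^(1/3))/6) - k


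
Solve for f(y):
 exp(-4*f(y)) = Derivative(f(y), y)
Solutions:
 f(y) = log(-I*(C1 + 4*y)^(1/4))
 f(y) = log(I*(C1 + 4*y)^(1/4))
 f(y) = log(-(C1 + 4*y)^(1/4))
 f(y) = log(C1 + 4*y)/4


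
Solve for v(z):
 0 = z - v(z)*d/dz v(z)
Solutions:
 v(z) = -sqrt(C1 + z^2)
 v(z) = sqrt(C1 + z^2)


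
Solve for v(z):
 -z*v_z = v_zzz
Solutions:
 v(z) = C1 + Integral(C2*airyai(-z) + C3*airybi(-z), z)


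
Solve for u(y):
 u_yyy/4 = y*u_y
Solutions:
 u(y) = C1 + Integral(C2*airyai(2^(2/3)*y) + C3*airybi(2^(2/3)*y), y)


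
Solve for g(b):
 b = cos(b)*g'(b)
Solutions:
 g(b) = C1 + Integral(b/cos(b), b)


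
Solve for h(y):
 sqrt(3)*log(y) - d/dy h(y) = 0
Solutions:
 h(y) = C1 + sqrt(3)*y*log(y) - sqrt(3)*y


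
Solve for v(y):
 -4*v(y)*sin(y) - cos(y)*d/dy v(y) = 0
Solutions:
 v(y) = C1*cos(y)^4


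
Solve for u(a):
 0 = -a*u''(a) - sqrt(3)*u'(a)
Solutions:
 u(a) = C1 + C2*a^(1 - sqrt(3))


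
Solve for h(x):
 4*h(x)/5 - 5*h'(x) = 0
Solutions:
 h(x) = C1*exp(4*x/25)


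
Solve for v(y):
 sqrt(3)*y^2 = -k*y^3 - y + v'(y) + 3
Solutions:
 v(y) = C1 + k*y^4/4 + sqrt(3)*y^3/3 + y^2/2 - 3*y


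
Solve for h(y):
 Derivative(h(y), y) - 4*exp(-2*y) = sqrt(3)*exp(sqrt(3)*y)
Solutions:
 h(y) = C1 + exp(sqrt(3)*y) - 2*exp(-2*y)


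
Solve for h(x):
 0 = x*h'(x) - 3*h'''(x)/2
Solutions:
 h(x) = C1 + Integral(C2*airyai(2^(1/3)*3^(2/3)*x/3) + C3*airybi(2^(1/3)*3^(2/3)*x/3), x)


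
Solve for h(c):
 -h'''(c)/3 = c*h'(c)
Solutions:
 h(c) = C1 + Integral(C2*airyai(-3^(1/3)*c) + C3*airybi(-3^(1/3)*c), c)


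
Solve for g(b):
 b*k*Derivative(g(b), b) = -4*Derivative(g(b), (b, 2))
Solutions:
 g(b) = Piecewise((-sqrt(2)*sqrt(pi)*C1*erf(sqrt(2)*b*sqrt(k)/4)/sqrt(k) - C2, (k > 0) | (k < 0)), (-C1*b - C2, True))


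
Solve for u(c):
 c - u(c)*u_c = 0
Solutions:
 u(c) = -sqrt(C1 + c^2)
 u(c) = sqrt(C1 + c^2)


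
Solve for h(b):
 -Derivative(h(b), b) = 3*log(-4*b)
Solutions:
 h(b) = C1 - 3*b*log(-b) + 3*b*(1 - 2*log(2))


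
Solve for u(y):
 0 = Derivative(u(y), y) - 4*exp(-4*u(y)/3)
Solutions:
 u(y) = 3*log(-I*(C1 + 16*y/3)^(1/4))
 u(y) = 3*log(I*(C1 + 16*y/3)^(1/4))
 u(y) = 3*log(-(C1 + 16*y/3)^(1/4))
 u(y) = 3*log(C1 + 16*y/3)/4


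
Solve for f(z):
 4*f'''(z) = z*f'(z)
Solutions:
 f(z) = C1 + Integral(C2*airyai(2^(1/3)*z/2) + C3*airybi(2^(1/3)*z/2), z)


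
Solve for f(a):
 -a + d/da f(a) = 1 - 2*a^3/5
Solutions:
 f(a) = C1 - a^4/10 + a^2/2 + a


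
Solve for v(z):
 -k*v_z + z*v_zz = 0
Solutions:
 v(z) = C1 + z^(re(k) + 1)*(C2*sin(log(z)*Abs(im(k))) + C3*cos(log(z)*im(k)))


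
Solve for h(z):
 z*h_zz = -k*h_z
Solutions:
 h(z) = C1 + z^(1 - re(k))*(C2*sin(log(z)*Abs(im(k))) + C3*cos(log(z)*im(k)))


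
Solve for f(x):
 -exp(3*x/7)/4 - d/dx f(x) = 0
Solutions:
 f(x) = C1 - 7*exp(3*x/7)/12


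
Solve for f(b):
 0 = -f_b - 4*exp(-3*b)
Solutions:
 f(b) = C1 + 4*exp(-3*b)/3


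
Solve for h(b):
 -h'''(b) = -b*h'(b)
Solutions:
 h(b) = C1 + Integral(C2*airyai(b) + C3*airybi(b), b)


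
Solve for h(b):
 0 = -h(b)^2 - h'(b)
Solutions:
 h(b) = 1/(C1 + b)


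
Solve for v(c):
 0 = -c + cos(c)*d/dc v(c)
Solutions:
 v(c) = C1 + Integral(c/cos(c), c)


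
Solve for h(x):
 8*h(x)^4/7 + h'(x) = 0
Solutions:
 h(x) = 7^(1/3)*(1/(C1 + 24*x))^(1/3)
 h(x) = 7^(1/3)*(-3^(2/3) - 3*3^(1/6)*I)*(1/(C1 + 8*x))^(1/3)/6
 h(x) = 7^(1/3)*(-3^(2/3) + 3*3^(1/6)*I)*(1/(C1 + 8*x))^(1/3)/6


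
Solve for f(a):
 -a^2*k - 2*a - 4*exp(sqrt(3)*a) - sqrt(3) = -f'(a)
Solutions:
 f(a) = C1 + a^3*k/3 + a^2 + sqrt(3)*a + 4*sqrt(3)*exp(sqrt(3)*a)/3


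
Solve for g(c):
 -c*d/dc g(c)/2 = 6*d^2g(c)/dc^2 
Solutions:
 g(c) = C1 + C2*erf(sqrt(6)*c/12)


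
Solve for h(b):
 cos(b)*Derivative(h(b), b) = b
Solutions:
 h(b) = C1 + Integral(b/cos(b), b)


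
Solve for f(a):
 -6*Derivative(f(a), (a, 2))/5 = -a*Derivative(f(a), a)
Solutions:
 f(a) = C1 + C2*erfi(sqrt(15)*a/6)


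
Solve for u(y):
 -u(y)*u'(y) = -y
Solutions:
 u(y) = -sqrt(C1 + y^2)
 u(y) = sqrt(C1 + y^2)


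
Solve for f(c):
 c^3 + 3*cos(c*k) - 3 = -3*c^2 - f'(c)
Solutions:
 f(c) = C1 - c^4/4 - c^3 + 3*c - 3*sin(c*k)/k


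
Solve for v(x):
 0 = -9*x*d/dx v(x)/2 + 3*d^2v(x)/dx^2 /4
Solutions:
 v(x) = C1 + C2*erfi(sqrt(3)*x)


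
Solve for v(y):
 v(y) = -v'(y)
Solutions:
 v(y) = C1*exp(-y)


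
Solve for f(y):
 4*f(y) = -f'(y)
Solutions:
 f(y) = C1*exp(-4*y)


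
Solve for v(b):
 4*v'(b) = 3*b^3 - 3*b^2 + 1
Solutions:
 v(b) = C1 + 3*b^4/16 - b^3/4 + b/4


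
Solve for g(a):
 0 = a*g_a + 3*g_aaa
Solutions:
 g(a) = C1 + Integral(C2*airyai(-3^(2/3)*a/3) + C3*airybi(-3^(2/3)*a/3), a)


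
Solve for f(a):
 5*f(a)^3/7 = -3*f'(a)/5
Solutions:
 f(a) = -sqrt(42)*sqrt(-1/(C1 - 25*a))/2
 f(a) = sqrt(42)*sqrt(-1/(C1 - 25*a))/2


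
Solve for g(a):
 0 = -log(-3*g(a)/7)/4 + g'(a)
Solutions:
 -4*Integral(1/(log(-_y) - log(7) + log(3)), (_y, g(a))) = C1 - a


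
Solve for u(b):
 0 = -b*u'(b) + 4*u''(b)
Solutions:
 u(b) = C1 + C2*erfi(sqrt(2)*b/4)


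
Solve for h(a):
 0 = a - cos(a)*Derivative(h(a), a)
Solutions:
 h(a) = C1 + Integral(a/cos(a), a)


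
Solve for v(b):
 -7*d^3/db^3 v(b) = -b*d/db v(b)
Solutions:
 v(b) = C1 + Integral(C2*airyai(7^(2/3)*b/7) + C3*airybi(7^(2/3)*b/7), b)


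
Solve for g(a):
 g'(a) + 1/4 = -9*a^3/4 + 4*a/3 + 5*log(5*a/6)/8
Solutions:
 g(a) = C1 - 9*a^4/16 + 2*a^2/3 + 5*a*log(a)/8 - 5*a*log(6)/8 - 7*a/8 + 5*a*log(5)/8


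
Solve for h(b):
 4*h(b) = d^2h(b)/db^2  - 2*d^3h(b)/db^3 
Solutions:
 h(b) = C1*exp(b*((12*sqrt(321) + 215)^(-1/3) + 2 + (12*sqrt(321) + 215)^(1/3))/12)*sin(sqrt(3)*b*(-(12*sqrt(321) + 215)^(1/3) + (12*sqrt(321) + 215)^(-1/3))/12) + C2*exp(b*((12*sqrt(321) + 215)^(-1/3) + 2 + (12*sqrt(321) + 215)^(1/3))/12)*cos(sqrt(3)*b*(-(12*sqrt(321) + 215)^(1/3) + (12*sqrt(321) + 215)^(-1/3))/12) + C3*exp(b*(-(12*sqrt(321) + 215)^(1/3) - 1/(12*sqrt(321) + 215)^(1/3) + 1)/6)


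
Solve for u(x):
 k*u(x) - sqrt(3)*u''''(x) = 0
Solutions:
 u(x) = C1*exp(-3^(7/8)*k^(1/4)*x/3) + C2*exp(3^(7/8)*k^(1/4)*x/3) + C3*exp(-3^(7/8)*I*k^(1/4)*x/3) + C4*exp(3^(7/8)*I*k^(1/4)*x/3)


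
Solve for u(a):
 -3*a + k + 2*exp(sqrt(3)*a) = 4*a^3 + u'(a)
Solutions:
 u(a) = C1 - a^4 - 3*a^2/2 + a*k + 2*sqrt(3)*exp(sqrt(3)*a)/3


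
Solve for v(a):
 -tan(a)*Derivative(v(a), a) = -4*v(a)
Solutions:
 v(a) = C1*sin(a)^4


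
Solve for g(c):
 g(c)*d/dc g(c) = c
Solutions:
 g(c) = -sqrt(C1 + c^2)
 g(c) = sqrt(C1 + c^2)


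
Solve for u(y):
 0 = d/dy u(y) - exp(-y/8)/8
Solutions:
 u(y) = C1 - 1/exp(y)^(1/8)


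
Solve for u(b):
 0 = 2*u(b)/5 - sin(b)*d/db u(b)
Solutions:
 u(b) = C1*(cos(b) - 1)^(1/5)/(cos(b) + 1)^(1/5)


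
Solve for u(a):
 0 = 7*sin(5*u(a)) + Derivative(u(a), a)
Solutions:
 u(a) = -acos((-C1 - exp(70*a))/(C1 - exp(70*a)))/5 + 2*pi/5
 u(a) = acos((-C1 - exp(70*a))/(C1 - exp(70*a)))/5


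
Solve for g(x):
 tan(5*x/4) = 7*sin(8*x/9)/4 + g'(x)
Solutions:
 g(x) = C1 - 4*log(cos(5*x/4))/5 + 63*cos(8*x/9)/32


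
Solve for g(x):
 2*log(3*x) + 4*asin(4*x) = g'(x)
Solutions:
 g(x) = C1 + 2*x*log(x) + 4*x*asin(4*x) - 2*x + 2*x*log(3) + sqrt(1 - 16*x^2)


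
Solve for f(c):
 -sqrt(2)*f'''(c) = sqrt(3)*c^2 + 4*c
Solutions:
 f(c) = C1 + C2*c + C3*c^2 - sqrt(6)*c^5/120 - sqrt(2)*c^4/12


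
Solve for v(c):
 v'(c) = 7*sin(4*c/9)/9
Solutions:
 v(c) = C1 - 7*cos(4*c/9)/4


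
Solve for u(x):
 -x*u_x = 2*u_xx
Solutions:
 u(x) = C1 + C2*erf(x/2)


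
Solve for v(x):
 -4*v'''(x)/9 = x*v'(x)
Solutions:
 v(x) = C1 + Integral(C2*airyai(-2^(1/3)*3^(2/3)*x/2) + C3*airybi(-2^(1/3)*3^(2/3)*x/2), x)


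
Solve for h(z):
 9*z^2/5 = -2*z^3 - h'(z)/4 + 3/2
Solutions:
 h(z) = C1 - 2*z^4 - 12*z^3/5 + 6*z


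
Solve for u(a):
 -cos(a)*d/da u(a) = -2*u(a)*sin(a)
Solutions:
 u(a) = C1/cos(a)^2


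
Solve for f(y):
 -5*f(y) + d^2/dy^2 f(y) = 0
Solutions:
 f(y) = C1*exp(-sqrt(5)*y) + C2*exp(sqrt(5)*y)


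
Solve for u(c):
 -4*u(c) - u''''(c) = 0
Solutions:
 u(c) = (C1*sin(c) + C2*cos(c))*exp(-c) + (C3*sin(c) + C4*cos(c))*exp(c)


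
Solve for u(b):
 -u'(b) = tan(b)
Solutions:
 u(b) = C1 + log(cos(b))


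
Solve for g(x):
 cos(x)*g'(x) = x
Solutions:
 g(x) = C1 + Integral(x/cos(x), x)


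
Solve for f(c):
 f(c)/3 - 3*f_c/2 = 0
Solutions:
 f(c) = C1*exp(2*c/9)


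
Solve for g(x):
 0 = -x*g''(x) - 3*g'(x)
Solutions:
 g(x) = C1 + C2/x^2


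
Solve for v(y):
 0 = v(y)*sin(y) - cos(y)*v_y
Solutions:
 v(y) = C1/cos(y)


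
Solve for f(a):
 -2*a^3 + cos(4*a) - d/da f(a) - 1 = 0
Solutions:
 f(a) = C1 - a^4/2 - a + sin(4*a)/4


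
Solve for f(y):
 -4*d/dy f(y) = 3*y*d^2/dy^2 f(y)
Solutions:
 f(y) = C1 + C2/y^(1/3)


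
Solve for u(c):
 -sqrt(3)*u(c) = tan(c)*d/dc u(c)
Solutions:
 u(c) = C1/sin(c)^(sqrt(3))


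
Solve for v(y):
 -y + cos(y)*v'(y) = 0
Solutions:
 v(y) = C1 + Integral(y/cos(y), y)


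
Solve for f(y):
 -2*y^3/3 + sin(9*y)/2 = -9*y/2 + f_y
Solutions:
 f(y) = C1 - y^4/6 + 9*y^2/4 - cos(9*y)/18


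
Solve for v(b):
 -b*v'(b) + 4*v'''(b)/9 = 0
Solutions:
 v(b) = C1 + Integral(C2*airyai(2^(1/3)*3^(2/3)*b/2) + C3*airybi(2^(1/3)*3^(2/3)*b/2), b)


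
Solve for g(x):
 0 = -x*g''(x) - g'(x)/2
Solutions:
 g(x) = C1 + C2*sqrt(x)


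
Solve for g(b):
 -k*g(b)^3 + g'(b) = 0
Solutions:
 g(b) = -sqrt(2)*sqrt(-1/(C1 + b*k))/2
 g(b) = sqrt(2)*sqrt(-1/(C1 + b*k))/2


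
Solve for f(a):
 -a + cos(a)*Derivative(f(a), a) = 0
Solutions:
 f(a) = C1 + Integral(a/cos(a), a)


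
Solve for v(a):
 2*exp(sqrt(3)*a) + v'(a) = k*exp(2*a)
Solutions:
 v(a) = C1 + k*exp(2*a)/2 - 2*sqrt(3)*exp(sqrt(3)*a)/3


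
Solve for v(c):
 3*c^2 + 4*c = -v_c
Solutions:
 v(c) = C1 - c^3 - 2*c^2


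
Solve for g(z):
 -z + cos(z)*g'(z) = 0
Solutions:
 g(z) = C1 + Integral(z/cos(z), z)


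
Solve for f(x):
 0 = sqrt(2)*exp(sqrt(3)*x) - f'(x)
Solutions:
 f(x) = C1 + sqrt(6)*exp(sqrt(3)*x)/3


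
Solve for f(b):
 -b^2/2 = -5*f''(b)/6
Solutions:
 f(b) = C1 + C2*b + b^4/20


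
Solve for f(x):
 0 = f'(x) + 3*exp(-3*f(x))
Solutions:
 f(x) = log(C1 - 9*x)/3
 f(x) = log((-3^(1/3) - 3^(5/6)*I)*(C1 - 3*x)^(1/3)/2)
 f(x) = log((-3^(1/3) + 3^(5/6)*I)*(C1 - 3*x)^(1/3)/2)


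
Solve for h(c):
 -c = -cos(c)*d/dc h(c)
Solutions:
 h(c) = C1 + Integral(c/cos(c), c)


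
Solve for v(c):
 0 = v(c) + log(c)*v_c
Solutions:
 v(c) = C1*exp(-li(c))


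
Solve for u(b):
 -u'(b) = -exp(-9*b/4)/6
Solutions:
 u(b) = C1 - 2*exp(-9*b/4)/27


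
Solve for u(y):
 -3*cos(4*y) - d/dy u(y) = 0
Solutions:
 u(y) = C1 - 3*sin(4*y)/4


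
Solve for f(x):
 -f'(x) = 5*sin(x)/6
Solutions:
 f(x) = C1 + 5*cos(x)/6


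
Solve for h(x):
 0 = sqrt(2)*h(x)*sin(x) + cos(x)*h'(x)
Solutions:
 h(x) = C1*cos(x)^(sqrt(2))


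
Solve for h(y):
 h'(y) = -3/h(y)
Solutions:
 h(y) = -sqrt(C1 - 6*y)
 h(y) = sqrt(C1 - 6*y)


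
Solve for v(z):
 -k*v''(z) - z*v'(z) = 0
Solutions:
 v(z) = C1 + C2*sqrt(k)*erf(sqrt(2)*z*sqrt(1/k)/2)


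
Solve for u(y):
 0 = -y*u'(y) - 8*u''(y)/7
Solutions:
 u(y) = C1 + C2*erf(sqrt(7)*y/4)


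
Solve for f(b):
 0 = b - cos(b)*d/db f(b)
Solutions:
 f(b) = C1 + Integral(b/cos(b), b)


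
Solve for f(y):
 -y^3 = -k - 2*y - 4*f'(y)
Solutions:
 f(y) = C1 - k*y/4 + y^4/16 - y^2/4


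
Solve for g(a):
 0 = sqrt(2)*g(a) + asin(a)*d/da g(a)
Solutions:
 g(a) = C1*exp(-sqrt(2)*Integral(1/asin(a), a))


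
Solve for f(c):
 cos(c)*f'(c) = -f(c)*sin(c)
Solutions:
 f(c) = C1*cos(c)


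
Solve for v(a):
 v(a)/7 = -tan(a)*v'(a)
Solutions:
 v(a) = C1/sin(a)^(1/7)


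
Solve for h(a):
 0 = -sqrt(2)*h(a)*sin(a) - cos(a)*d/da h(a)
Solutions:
 h(a) = C1*cos(a)^(sqrt(2))


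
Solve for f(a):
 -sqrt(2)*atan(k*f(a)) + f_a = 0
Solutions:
 Integral(1/atan(_y*k), (_y, f(a))) = C1 + sqrt(2)*a


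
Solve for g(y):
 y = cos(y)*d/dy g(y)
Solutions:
 g(y) = C1 + Integral(y/cos(y), y)


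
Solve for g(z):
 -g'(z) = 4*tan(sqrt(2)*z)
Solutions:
 g(z) = C1 + 2*sqrt(2)*log(cos(sqrt(2)*z))


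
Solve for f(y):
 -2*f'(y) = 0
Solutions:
 f(y) = C1


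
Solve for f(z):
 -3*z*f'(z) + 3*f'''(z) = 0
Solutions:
 f(z) = C1 + Integral(C2*airyai(z) + C3*airybi(z), z)


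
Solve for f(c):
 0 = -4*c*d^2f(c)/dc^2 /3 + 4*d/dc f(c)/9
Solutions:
 f(c) = C1 + C2*c^(4/3)


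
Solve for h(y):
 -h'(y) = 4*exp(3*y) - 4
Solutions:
 h(y) = C1 + 4*y - 4*exp(3*y)/3


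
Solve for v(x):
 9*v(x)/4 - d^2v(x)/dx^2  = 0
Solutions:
 v(x) = C1*exp(-3*x/2) + C2*exp(3*x/2)


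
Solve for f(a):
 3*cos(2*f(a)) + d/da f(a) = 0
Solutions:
 f(a) = -asin((C1 + exp(12*a))/(C1 - exp(12*a)))/2 + pi/2
 f(a) = asin((C1 + exp(12*a))/(C1 - exp(12*a)))/2


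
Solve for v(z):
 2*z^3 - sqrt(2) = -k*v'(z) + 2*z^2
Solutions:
 v(z) = C1 - z^4/(2*k) + 2*z^3/(3*k) + sqrt(2)*z/k


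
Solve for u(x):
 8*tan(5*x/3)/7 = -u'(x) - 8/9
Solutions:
 u(x) = C1 - 8*x/9 + 24*log(cos(5*x/3))/35


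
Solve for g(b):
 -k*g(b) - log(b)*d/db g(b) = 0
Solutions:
 g(b) = C1*exp(-k*li(b))


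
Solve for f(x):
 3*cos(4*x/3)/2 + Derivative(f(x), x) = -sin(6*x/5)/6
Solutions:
 f(x) = C1 - 9*sin(4*x/3)/8 + 5*cos(6*x/5)/36


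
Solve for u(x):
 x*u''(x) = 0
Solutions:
 u(x) = C1 + C2*x


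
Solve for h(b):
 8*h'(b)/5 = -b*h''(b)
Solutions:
 h(b) = C1 + C2/b^(3/5)


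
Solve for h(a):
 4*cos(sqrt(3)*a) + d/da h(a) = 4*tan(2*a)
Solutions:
 h(a) = C1 - 2*log(cos(2*a)) - 4*sqrt(3)*sin(sqrt(3)*a)/3


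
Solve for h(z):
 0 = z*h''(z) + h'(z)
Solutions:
 h(z) = C1 + C2*log(z)


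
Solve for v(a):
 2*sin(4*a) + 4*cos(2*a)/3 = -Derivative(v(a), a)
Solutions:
 v(a) = C1 - 2*sin(2*a)/3 + cos(4*a)/2


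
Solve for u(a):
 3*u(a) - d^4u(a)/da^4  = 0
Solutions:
 u(a) = C1*exp(-3^(1/4)*a) + C2*exp(3^(1/4)*a) + C3*sin(3^(1/4)*a) + C4*cos(3^(1/4)*a)


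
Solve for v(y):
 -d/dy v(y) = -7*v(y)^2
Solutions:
 v(y) = -1/(C1 + 7*y)


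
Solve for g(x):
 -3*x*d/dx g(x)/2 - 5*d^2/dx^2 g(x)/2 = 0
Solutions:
 g(x) = C1 + C2*erf(sqrt(30)*x/10)


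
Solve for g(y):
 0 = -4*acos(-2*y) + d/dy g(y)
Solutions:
 g(y) = C1 + 4*y*acos(-2*y) + 2*sqrt(1 - 4*y^2)


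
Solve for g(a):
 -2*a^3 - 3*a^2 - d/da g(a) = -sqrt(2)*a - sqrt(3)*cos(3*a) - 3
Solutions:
 g(a) = C1 - a^4/2 - a^3 + sqrt(2)*a^2/2 + 3*a + sqrt(3)*sin(3*a)/3


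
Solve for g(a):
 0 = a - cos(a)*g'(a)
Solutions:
 g(a) = C1 + Integral(a/cos(a), a)


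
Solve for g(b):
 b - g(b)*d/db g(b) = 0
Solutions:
 g(b) = -sqrt(C1 + b^2)
 g(b) = sqrt(C1 + b^2)


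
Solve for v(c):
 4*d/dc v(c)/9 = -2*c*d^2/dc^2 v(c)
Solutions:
 v(c) = C1 + C2*c^(7/9)


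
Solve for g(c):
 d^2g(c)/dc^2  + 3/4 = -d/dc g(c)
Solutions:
 g(c) = C1 + C2*exp(-c) - 3*c/4


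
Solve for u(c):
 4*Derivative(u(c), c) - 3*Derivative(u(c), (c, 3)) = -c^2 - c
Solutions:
 u(c) = C1 + C2*exp(-2*sqrt(3)*c/3) + C3*exp(2*sqrt(3)*c/3) - c^3/12 - c^2/8 - 3*c/8


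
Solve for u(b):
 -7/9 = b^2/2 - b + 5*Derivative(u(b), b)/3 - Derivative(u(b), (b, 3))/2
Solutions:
 u(b) = C1 + C2*exp(-sqrt(30)*b/3) + C3*exp(sqrt(30)*b/3) - b^3/10 + 3*b^2/10 - 97*b/150


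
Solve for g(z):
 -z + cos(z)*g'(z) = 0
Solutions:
 g(z) = C1 + Integral(z/cos(z), z)


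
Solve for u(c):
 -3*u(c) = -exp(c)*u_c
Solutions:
 u(c) = C1*exp(-3*exp(-c))


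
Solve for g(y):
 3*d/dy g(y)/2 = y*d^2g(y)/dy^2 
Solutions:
 g(y) = C1 + C2*y^(5/2)


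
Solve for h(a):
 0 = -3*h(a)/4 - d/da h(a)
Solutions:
 h(a) = C1*exp(-3*a/4)


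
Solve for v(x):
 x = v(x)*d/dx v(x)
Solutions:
 v(x) = -sqrt(C1 + x^2)
 v(x) = sqrt(C1 + x^2)


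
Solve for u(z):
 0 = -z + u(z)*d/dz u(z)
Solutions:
 u(z) = -sqrt(C1 + z^2)
 u(z) = sqrt(C1 + z^2)


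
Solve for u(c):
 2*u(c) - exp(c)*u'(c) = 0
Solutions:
 u(c) = C1*exp(-2*exp(-c))


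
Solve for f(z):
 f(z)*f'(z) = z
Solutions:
 f(z) = -sqrt(C1 + z^2)
 f(z) = sqrt(C1 + z^2)


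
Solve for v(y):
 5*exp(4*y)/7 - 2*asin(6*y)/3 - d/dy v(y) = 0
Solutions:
 v(y) = C1 - 2*y*asin(6*y)/3 - sqrt(1 - 36*y^2)/9 + 5*exp(4*y)/28


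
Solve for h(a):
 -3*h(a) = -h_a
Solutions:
 h(a) = C1*exp(3*a)


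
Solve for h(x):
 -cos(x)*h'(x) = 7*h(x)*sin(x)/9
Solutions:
 h(x) = C1*cos(x)^(7/9)


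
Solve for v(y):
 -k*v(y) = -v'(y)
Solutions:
 v(y) = C1*exp(k*y)


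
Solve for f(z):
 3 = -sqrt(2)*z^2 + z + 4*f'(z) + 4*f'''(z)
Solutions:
 f(z) = C1 + C2*sin(z) + C3*cos(z) + sqrt(2)*z^3/12 - z^2/8 - sqrt(2)*z/2 + 3*z/4


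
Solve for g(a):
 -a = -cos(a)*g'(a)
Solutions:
 g(a) = C1 + Integral(a/cos(a), a)


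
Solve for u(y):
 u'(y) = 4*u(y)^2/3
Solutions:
 u(y) = -3/(C1 + 4*y)


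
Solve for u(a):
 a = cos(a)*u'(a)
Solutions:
 u(a) = C1 + Integral(a/cos(a), a)


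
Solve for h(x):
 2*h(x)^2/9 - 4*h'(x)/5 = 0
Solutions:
 h(x) = -18/(C1 + 5*x)


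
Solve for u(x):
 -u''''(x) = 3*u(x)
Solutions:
 u(x) = (C1*sin(sqrt(2)*3^(1/4)*x/2) + C2*cos(sqrt(2)*3^(1/4)*x/2))*exp(-sqrt(2)*3^(1/4)*x/2) + (C3*sin(sqrt(2)*3^(1/4)*x/2) + C4*cos(sqrt(2)*3^(1/4)*x/2))*exp(sqrt(2)*3^(1/4)*x/2)


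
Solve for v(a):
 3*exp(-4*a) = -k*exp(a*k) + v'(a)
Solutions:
 v(a) = C1 + exp(a*k) - 3*exp(-4*a)/4


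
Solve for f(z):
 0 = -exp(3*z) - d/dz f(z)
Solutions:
 f(z) = C1 - exp(3*z)/3


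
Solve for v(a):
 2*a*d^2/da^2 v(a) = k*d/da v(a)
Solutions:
 v(a) = C1 + a^(re(k)/2 + 1)*(C2*sin(log(a)*Abs(im(k))/2) + C3*cos(log(a)*im(k)/2))


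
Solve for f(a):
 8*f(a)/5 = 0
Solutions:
 f(a) = 0


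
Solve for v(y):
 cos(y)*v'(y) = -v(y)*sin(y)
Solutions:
 v(y) = C1*cos(y)


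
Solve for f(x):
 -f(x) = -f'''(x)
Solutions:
 f(x) = C3*exp(x) + (C1*sin(sqrt(3)*x/2) + C2*cos(sqrt(3)*x/2))*exp(-x/2)


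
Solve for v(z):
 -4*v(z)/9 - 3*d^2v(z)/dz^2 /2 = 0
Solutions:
 v(z) = C1*sin(2*sqrt(6)*z/9) + C2*cos(2*sqrt(6)*z/9)


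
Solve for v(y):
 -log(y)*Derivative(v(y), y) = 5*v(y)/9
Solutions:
 v(y) = C1*exp(-5*li(y)/9)


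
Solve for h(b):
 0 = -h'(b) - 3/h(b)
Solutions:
 h(b) = -sqrt(C1 - 6*b)
 h(b) = sqrt(C1 - 6*b)


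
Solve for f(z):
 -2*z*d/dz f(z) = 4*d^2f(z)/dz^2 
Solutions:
 f(z) = C1 + C2*erf(z/2)


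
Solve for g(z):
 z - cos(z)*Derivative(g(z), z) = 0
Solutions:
 g(z) = C1 + Integral(z/cos(z), z)


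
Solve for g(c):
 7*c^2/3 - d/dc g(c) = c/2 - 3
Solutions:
 g(c) = C1 + 7*c^3/9 - c^2/4 + 3*c


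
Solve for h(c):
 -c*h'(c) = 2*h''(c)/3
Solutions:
 h(c) = C1 + C2*erf(sqrt(3)*c/2)


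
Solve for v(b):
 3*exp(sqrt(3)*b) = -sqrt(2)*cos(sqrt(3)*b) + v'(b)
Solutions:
 v(b) = C1 + sqrt(3)*exp(sqrt(3)*b) + sqrt(6)*sin(sqrt(3)*b)/3


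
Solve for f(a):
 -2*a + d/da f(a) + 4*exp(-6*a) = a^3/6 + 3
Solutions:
 f(a) = C1 + a^4/24 + a^2 + 3*a + 2*exp(-6*a)/3


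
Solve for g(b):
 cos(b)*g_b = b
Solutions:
 g(b) = C1 + Integral(b/cos(b), b)


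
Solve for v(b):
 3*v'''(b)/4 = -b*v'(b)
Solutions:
 v(b) = C1 + Integral(C2*airyai(-6^(2/3)*b/3) + C3*airybi(-6^(2/3)*b/3), b)


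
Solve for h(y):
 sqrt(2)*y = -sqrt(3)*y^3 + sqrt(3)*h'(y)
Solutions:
 h(y) = C1 + y^4/4 + sqrt(6)*y^2/6


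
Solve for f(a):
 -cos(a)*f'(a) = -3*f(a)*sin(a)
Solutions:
 f(a) = C1/cos(a)^3


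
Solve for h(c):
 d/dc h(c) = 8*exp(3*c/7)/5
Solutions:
 h(c) = C1 + 56*exp(3*c/7)/15


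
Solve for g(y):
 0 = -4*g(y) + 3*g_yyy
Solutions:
 g(y) = C3*exp(6^(2/3)*y/3) + (C1*sin(2^(2/3)*3^(1/6)*y/2) + C2*cos(2^(2/3)*3^(1/6)*y/2))*exp(-6^(2/3)*y/6)


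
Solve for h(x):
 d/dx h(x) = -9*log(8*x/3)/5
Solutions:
 h(x) = C1 - 9*x*log(x)/5 - 27*x*log(2)/5 + 9*x/5 + 9*x*log(3)/5


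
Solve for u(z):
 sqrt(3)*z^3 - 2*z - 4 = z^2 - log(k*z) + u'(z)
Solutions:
 u(z) = C1 + sqrt(3)*z^4/4 - z^3/3 - z^2 + z*log(k*z) - 5*z


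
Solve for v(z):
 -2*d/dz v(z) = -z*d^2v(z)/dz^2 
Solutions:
 v(z) = C1 + C2*z^3


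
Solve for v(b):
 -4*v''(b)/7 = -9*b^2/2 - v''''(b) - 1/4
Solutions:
 v(b) = C1 + C2*b + C3*exp(-2*sqrt(7)*b/7) + C4*exp(2*sqrt(7)*b/7) + 21*b^4/32 + 14*b^2


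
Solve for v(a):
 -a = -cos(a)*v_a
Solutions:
 v(a) = C1 + Integral(a/cos(a), a)


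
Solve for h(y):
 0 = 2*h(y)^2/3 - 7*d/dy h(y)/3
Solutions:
 h(y) = -7/(C1 + 2*y)


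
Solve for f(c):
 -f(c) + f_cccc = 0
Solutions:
 f(c) = C1*exp(-c) + C2*exp(c) + C3*sin(c) + C4*cos(c)


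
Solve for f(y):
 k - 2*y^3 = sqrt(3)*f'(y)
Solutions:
 f(y) = C1 + sqrt(3)*k*y/3 - sqrt(3)*y^4/6


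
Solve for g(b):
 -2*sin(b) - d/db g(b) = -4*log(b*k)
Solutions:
 g(b) = C1 + 4*b*log(b*k) - 4*b + 2*cos(b)


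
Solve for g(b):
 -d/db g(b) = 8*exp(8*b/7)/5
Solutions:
 g(b) = C1 - 7*exp(8*b/7)/5


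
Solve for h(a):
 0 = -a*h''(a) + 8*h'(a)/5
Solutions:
 h(a) = C1 + C2*a^(13/5)


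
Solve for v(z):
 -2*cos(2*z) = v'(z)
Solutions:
 v(z) = C1 - sin(2*z)


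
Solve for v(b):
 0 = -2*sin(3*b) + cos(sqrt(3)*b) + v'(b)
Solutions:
 v(b) = C1 - sqrt(3)*sin(sqrt(3)*b)/3 - 2*cos(3*b)/3


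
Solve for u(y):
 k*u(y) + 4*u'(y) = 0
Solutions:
 u(y) = C1*exp(-k*y/4)


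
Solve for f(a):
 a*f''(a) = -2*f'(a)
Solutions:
 f(a) = C1 + C2/a


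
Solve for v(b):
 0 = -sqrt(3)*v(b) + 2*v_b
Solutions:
 v(b) = C1*exp(sqrt(3)*b/2)


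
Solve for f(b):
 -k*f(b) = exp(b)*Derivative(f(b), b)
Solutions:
 f(b) = C1*exp(k*exp(-b))


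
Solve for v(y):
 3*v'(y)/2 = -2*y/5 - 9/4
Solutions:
 v(y) = C1 - 2*y^2/15 - 3*y/2


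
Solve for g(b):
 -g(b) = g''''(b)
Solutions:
 g(b) = (C1*sin(sqrt(2)*b/2) + C2*cos(sqrt(2)*b/2))*exp(-sqrt(2)*b/2) + (C3*sin(sqrt(2)*b/2) + C4*cos(sqrt(2)*b/2))*exp(sqrt(2)*b/2)


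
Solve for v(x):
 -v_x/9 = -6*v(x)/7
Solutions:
 v(x) = C1*exp(54*x/7)


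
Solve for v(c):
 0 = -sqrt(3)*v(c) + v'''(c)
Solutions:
 v(c) = C3*exp(3^(1/6)*c) + (C1*sin(3^(2/3)*c/2) + C2*cos(3^(2/3)*c/2))*exp(-3^(1/6)*c/2)


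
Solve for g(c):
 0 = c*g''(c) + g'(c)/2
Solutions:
 g(c) = C1 + C2*sqrt(c)


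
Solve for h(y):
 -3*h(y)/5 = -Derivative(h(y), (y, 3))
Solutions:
 h(y) = C3*exp(3^(1/3)*5^(2/3)*y/5) + (C1*sin(3^(5/6)*5^(2/3)*y/10) + C2*cos(3^(5/6)*5^(2/3)*y/10))*exp(-3^(1/3)*5^(2/3)*y/10)


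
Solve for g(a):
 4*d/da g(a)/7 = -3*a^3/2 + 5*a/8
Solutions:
 g(a) = C1 - 21*a^4/32 + 35*a^2/64


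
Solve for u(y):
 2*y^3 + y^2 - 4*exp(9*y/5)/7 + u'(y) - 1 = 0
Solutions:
 u(y) = C1 - y^4/2 - y^3/3 + y + 20*exp(9*y/5)/63


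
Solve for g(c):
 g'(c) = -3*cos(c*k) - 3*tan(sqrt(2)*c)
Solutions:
 g(c) = C1 - 3*Piecewise((sin(c*k)/k, Ne(k, 0)), (c, True)) + 3*sqrt(2)*log(cos(sqrt(2)*c))/2
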